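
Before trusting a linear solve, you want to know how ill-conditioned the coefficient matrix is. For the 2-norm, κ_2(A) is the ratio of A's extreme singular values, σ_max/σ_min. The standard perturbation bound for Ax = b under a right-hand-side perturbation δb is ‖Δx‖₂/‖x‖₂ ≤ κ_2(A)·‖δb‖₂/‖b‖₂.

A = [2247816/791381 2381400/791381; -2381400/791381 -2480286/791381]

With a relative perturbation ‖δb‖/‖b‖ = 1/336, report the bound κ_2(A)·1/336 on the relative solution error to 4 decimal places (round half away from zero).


M = AᵀA = [12751180416/744689521 13388230800/744689521; 13388230800/744689521 14058126756/744689521]. tr(M)=31877892/885481, det(M)=20736/885481
char-poly roots: 36 and 576/885481
κ_2(A) = √(λ_max/λ_min) = √(36 / (576/885481)) = 235.2500
worst-case relative error ≤ 235.2500 × 1/336 = 0.7001

0.7001


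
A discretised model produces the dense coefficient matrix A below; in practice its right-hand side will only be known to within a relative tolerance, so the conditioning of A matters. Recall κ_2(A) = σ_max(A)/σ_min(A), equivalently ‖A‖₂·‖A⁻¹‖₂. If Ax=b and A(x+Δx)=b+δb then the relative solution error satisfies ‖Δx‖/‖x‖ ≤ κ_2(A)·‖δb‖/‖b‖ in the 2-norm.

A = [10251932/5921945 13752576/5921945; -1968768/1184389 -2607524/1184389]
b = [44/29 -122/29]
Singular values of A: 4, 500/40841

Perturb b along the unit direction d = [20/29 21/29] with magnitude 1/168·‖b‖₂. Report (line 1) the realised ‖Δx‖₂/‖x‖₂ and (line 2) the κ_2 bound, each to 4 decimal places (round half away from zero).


0.0133
1.9448

σ_max = 4, σ_min = 500/40841
κ = σ_max/σ_min = 4/(500/40841) = 326.7280
worst-case relative error ≤ 326.7280 × 1/168 = 1.9448
solve Ax = b  →  x = [131.2912 -97.2184]
2-norm of b is 4.4721; of x, 163.3671
re-solving with b+δb shifts x by Δx of norm 2.1744
relative error = 0.0133
realised/bound (from unrounded values) ≈ 0.0068


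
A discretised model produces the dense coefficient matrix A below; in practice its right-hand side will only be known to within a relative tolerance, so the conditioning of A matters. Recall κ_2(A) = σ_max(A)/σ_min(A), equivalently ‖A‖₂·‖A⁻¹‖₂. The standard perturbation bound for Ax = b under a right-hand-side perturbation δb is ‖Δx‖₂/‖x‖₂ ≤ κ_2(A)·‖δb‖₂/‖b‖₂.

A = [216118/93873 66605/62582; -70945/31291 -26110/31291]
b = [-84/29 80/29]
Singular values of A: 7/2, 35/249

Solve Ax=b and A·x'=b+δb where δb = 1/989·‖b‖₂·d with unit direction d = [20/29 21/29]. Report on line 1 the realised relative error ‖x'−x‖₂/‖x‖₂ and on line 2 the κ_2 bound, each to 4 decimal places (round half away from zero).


largest singular value 7/2, smallest 35/249
κ_2(A) = (7/2) / (35/249) = 24.9000
bound on ‖Δx‖/‖x‖: κ·ε = 24.9000·1/989 = 0.0252
solve Ax = b  →  x = [-1.0549 -0.4396]
‖b‖ = 4.0000, ‖x‖ = 1.1429
δb = ε·‖b‖·d = [0.0028 0.0029]; solving A·Δx = δb gives ‖Δx‖ = 0.0288
dividing the unrounded norms, ‖Δx‖/‖x‖ = 0.0252
realised/bound = 1 exactly: the bound is attained for this b and d

0.0252
0.0252


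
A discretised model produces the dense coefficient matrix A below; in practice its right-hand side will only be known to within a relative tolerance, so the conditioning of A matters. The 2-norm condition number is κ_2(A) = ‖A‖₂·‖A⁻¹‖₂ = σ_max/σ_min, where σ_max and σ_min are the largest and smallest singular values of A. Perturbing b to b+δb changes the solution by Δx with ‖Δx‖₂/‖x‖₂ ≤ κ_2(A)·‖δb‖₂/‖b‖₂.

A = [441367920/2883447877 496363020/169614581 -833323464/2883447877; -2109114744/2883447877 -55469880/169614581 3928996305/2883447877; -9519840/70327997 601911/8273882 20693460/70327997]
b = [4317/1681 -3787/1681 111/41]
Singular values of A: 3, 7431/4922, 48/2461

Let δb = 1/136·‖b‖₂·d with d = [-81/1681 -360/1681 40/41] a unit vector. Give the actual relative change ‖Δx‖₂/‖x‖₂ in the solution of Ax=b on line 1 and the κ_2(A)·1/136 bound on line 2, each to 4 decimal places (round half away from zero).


0.0107
1.1310

from the listed singular values, σ₁ = 3, σ_n = 48/2461
condition number: 3 ÷ (48/2461) = 153.8125
perturbation bound = 153.8125·1/136 = 1.1310
solve Ax = b  →  x = [136.1243 0.8302 71.6185]
‖b‖ = 4.3589, ‖x‖ = 153.8172
δb = ε·‖b‖·d = [-0.0015 -0.0069 0.0313]; solving A·Δx = δb gives ‖Δx‖ = 1.6433
relative error = 0.0107
tightness: 0.0107 against a bound of 1.1310 (unrounded ratio ≈ 0.0094)


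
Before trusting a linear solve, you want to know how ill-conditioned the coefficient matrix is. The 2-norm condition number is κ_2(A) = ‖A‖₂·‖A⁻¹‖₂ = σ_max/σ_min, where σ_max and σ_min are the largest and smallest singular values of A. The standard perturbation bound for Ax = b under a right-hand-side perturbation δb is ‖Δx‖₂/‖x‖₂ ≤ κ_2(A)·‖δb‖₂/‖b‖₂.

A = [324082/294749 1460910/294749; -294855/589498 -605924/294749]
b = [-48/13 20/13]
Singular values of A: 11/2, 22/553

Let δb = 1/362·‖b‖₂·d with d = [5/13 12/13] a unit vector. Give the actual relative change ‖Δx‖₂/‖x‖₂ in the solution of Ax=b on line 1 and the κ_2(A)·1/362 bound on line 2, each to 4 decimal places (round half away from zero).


from the listed singular values, σ₁ = 11/2, σ_n = 22/553
condition number: (11/2) ÷ (22/553) = 138.2500
perturbation bound = 138.2500·1/362 = 0.3819
solve Ax = b  →  x = [-0.1596 -0.7095]
‖b‖ = 4.0000, ‖x‖ = 0.7273
Δx = A⁻¹·δb where δb = 1/362·4.0000·d; ‖Δx‖ = 0.2777
relative error = 0.3819
tightness: 0.3819 against a bound of 0.3819; the bound is attained (ratio 1)

0.3819
0.3819


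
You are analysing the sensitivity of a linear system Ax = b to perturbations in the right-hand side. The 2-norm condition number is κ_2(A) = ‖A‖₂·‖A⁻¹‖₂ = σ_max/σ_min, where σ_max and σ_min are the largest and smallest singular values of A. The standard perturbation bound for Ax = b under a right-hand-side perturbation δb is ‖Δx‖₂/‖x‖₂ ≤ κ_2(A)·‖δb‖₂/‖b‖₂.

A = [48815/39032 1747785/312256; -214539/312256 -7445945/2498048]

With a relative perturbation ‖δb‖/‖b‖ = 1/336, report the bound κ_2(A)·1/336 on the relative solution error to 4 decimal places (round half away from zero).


AᵀA = [686964889/337383424 24421472595/2699067392; 24421472595/2699067392 868326127825/21592539136]; tr = 542707841/12845056, det = 714025/51380224
λ_max, λ_min = (542707841/12845056 ± √294522628991770881/164995463643136)/2 = 169/4, 4225/12845056
κ_2(A) = √(λ_max/λ_min) = √((169/4) / (4225/12845056)) = 358.4000
perturbation bound = 358.4000·1/336 = 1.0667

1.0667


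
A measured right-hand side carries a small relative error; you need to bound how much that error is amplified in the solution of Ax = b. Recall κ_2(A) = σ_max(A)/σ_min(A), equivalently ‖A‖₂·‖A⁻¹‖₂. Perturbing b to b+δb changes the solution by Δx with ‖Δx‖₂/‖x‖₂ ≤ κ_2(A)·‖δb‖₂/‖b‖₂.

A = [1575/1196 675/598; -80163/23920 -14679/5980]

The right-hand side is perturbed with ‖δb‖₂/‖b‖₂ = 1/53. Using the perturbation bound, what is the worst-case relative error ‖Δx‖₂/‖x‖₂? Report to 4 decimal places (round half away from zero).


0.6943

AᵀA = [43895601/3385600 8220933/846400; 8220933/846400 1544589/211600]; tr = 2744361/135424, det = 164025/541696
char-poly roots: 81/4 and 2025/135424
so κ_2 = √((81/4) / (2025/135424)) = 36.8000
bound on ‖Δx‖/‖x‖: κ·ε = 36.8000·1/53 = 0.6943


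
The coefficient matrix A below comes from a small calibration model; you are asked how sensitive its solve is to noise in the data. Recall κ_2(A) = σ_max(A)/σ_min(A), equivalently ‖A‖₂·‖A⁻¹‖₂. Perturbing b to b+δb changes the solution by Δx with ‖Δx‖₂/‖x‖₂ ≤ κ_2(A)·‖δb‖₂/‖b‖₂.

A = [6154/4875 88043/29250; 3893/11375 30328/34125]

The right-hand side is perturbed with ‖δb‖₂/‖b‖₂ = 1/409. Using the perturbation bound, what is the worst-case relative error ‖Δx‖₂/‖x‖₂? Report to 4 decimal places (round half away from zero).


AᵀA = [3187381/1863225 917575/223587; 917575/223587 660702841/67076100]; tr = 4588453/396900, det = 83521/9922500
eigenvalues of AᵀA: λ = (tr ± √(tr²−4·det))/2 = 289/25, 289/396900
κ_2(A) = √(λ_max/λ_min) = √((289/25) / (289/396900)) = 126.0000
κ_2(A)·‖δb‖/‖b‖ = 0.3081

0.3081


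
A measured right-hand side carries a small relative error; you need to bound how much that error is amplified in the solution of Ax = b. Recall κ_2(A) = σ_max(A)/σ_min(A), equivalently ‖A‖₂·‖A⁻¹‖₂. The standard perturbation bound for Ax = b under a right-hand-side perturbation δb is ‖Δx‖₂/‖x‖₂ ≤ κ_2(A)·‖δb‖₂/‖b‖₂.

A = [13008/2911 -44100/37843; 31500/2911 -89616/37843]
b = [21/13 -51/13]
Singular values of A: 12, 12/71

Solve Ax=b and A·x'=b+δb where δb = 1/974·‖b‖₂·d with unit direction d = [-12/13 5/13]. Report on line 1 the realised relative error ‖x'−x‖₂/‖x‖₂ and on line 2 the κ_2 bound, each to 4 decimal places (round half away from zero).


σ_max = 12, σ_min = 12/71
condition number: 12 ÷ (12/71) = 71.0000
κ_2(A)·‖δb‖/‖b‖ = 0.0729
solve Ax = b  →  x = [-4.1402 -17.2622]
‖b‖ = 4.2426, ‖x‖ = 17.7518
re-solving with b+δb shifts x by Δx of norm 0.0258
realised ‖Δx‖/‖x‖ = 0.0015
realised/bound (from unrounded values) ≈ 0.0199

0.0015
0.0729


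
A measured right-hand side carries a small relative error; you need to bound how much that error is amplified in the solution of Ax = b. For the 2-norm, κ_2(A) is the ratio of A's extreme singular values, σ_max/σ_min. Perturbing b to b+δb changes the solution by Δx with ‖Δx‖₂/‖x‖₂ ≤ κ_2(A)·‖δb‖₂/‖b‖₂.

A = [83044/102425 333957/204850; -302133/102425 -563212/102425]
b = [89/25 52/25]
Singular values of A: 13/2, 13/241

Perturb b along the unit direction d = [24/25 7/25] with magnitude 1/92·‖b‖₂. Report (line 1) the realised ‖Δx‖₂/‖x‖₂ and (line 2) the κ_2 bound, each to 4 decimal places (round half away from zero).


σ_max = 13/2, σ_min = 13/241
κ = σ_max/σ_min = (13/2)/(13/241) = 120.5000
worst-case relative error ≤ 120.5000 × 1/92 = 1.3098
solve Ax = b  →  x = [-65.5023 34.7602]
2-norm of b is 4.1231; of x, 74.1540
Δx = A⁻¹·δb where δb = 1/92·4.1231·d; ‖Δx‖ = 0.8308
realised ‖Δx‖/‖x‖ = 0.0112
realised/bound (from unrounded values) ≈ 0.0086

0.0112
1.3098


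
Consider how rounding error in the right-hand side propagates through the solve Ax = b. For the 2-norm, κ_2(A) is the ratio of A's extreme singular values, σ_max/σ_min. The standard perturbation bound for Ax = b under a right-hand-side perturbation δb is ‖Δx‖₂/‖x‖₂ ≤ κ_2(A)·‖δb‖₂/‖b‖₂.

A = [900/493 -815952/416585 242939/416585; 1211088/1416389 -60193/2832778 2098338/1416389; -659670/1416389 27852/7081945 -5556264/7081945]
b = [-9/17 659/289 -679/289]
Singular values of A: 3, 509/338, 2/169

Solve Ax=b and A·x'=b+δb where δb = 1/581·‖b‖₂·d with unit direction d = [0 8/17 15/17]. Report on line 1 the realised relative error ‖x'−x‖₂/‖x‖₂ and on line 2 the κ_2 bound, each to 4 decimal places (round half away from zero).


0.0057
0.4363

largest singular value 3, smallest 2/169
κ_2(A) = 3 / (2/169) = 253.5000
worst-case relative error ≤ 253.5000 × 1/581 = 0.4363
solve Ax = b  →  x = [61.4195 47.6229 -33.2270]
2-norm of b is 3.3166; of x, 84.5241
re-solving with b+δb shifts x by Δx of norm 0.4824
realised ‖Δx‖/‖x‖ = 0.0057
so the bound overstates the realised error by a factor of ≈ 76.4550 (computed from the unrounded values)


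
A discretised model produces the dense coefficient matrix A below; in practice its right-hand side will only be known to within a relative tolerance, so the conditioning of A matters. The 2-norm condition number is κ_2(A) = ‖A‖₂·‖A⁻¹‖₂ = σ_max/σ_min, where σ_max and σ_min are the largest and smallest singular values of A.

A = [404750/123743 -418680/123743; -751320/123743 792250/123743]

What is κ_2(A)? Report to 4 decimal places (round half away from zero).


251.0000

M = AᵀA = [2520084100/52983841 -2646000000/52983841; -2646000000/52983841 2778384100/52983841]. tr(M)=6300200/63001, det(M)=10000/63001
λ_max, λ_min = (6300200/63001 ± √39690000000000/3969126001)/2 = 100, 100/63001
κ_2(A) = √(λ_max/λ_min) = √(100 / (100/63001)) = 251.0000


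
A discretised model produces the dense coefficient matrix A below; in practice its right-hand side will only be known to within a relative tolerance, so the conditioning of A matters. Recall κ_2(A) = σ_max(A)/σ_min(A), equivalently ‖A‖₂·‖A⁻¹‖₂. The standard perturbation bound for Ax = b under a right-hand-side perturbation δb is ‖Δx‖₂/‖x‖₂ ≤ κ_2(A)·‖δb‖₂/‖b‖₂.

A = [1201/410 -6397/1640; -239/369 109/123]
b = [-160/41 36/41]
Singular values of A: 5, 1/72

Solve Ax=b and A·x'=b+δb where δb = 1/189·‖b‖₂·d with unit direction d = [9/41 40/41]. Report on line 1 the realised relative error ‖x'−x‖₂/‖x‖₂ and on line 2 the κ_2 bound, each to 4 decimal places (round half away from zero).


1.9048
1.9048

from the listed singular values, σ₁ = 5, σ_n = 1/72
condition number: 5 ÷ (1/72) = 360.0000
perturbation bound = 360.0000·1/189 = 1.9048
solve Ax = b  →  x = [-0.4800 0.6400]
2-norm of b is 4.0000; of x, 0.8000
Δx = A⁻¹·δb where δb = 1/189·4.0000·d; ‖Δx‖ = 1.5238
realised ‖Δx‖/‖x‖ = 1.9048
tightness: 1.9048 against a bound of 1.9048; the bound is attained (ratio 1)


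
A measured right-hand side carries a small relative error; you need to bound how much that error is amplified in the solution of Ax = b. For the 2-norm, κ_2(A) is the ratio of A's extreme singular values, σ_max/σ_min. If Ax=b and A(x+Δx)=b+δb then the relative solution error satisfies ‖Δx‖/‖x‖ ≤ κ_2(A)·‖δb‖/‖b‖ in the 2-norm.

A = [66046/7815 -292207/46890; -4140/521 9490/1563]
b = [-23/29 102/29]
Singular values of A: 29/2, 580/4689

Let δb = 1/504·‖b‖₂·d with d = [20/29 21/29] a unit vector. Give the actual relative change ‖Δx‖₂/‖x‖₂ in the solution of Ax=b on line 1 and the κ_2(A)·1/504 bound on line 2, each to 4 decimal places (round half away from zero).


0.0036
0.2326

σ_max = 29/2, σ_min = 580/4689
condition number: (29/2) ÷ (580/4689) = 117.2250
perturbation bound = 117.2250·1/504 = 0.2326
solve Ax = b  →  x = [9.5359 13.0593]
2-norm of b is 3.6056; of x, 16.1703
δb = ε·‖b‖·d = [0.0049 0.0052]; solving A·Δx = δb gives ‖Δx‖ = 0.0578
realised ‖Δx‖/‖x‖ = 0.0036
realised/bound (from unrounded values) ≈ 0.0154


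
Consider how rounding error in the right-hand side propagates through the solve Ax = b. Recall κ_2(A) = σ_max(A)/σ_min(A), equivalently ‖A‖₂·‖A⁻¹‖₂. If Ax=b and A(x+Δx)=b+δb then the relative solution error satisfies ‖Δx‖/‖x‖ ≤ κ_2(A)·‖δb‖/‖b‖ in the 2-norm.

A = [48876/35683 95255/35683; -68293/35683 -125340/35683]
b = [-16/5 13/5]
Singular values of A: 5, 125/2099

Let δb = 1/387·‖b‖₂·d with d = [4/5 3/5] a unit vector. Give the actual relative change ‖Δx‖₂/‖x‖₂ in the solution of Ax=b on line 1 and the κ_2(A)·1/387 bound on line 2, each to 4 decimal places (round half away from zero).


σ_max = 5, σ_min = 125/2099
κ = σ_max/σ_min = 5/(125/2099) = 83.9600
perturbation bound = 83.9600·1/387 = 0.2170
solve Ax = b  →  x = [14.4400 -8.6080]
‖b‖₂ = 4.1231 and ‖x‖₂ = 16.8110
with δb = [0.0085 0.0064], A·Δx = δb → ‖Δx‖ = 0.1789
dividing the unrounded norms, ‖Δx‖/‖x‖ = 0.0106
tightness: 0.0106 against a bound of 0.2170 (unrounded ratio ≈ 0.0491)

0.0106
0.2170


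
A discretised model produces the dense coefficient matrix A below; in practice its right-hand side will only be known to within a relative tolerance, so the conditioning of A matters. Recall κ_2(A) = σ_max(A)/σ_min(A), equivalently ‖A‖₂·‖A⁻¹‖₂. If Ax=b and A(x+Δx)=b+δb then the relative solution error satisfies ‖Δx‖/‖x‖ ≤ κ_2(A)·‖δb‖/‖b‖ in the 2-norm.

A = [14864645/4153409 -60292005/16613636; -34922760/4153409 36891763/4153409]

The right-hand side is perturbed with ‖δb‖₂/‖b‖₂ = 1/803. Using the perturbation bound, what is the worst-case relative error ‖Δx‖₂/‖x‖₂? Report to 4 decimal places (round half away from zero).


0.1715

AᵀA = [8524004952625/102075777049 -35796852021105/408303108196; -35796852021105/408303108196 150361897650241/1633212432784]; tr = 340958355401/1941988624, det = 197262025/121374289
eigenvalues of AᵀA: λ = (tr ± √(tr²−4·det))/2 = 2809/16, 1123600/121374289
σ_max=√(2809/16)=(53/4), σ_min=√(1123600/121374289)=(1060/11017) → κ = 137.7125
κ_2(A)·‖δb‖/‖b‖ = 0.1715


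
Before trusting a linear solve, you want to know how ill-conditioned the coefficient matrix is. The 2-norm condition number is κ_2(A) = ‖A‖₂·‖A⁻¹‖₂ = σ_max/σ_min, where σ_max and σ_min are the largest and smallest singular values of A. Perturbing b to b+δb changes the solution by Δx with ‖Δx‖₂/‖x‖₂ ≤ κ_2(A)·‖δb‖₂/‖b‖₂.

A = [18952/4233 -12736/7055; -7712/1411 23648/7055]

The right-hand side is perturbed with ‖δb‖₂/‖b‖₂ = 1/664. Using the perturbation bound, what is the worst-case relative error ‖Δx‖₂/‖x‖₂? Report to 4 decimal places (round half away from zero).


AᵀA = [894452800/17918289 -157698560/5972763; -157698560/5972763 28857344/1990921]; tr = 3993664/62001, det = 1638400/62001
eigenvalues of AᵀA: λ = (tr ± √(tr²−4·det))/2 = 64, 25600/62001
so κ_2 = √(64 / (25600/62001)) = 12.4500
worst-case relative error ≤ 12.4500 × 1/664 = 0.0188

0.0188


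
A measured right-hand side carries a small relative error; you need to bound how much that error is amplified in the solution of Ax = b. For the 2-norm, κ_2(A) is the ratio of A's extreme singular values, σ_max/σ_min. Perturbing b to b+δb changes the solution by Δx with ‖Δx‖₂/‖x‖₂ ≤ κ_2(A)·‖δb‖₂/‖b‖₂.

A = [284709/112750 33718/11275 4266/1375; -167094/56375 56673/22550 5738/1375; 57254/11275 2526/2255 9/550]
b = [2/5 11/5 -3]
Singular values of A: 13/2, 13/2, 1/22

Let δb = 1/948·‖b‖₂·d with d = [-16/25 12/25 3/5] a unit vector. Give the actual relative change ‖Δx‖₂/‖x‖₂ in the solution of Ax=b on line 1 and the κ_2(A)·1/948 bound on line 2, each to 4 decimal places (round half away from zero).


0.0039
0.1508

σ_max = 13/2, σ_min = 1/22
κ = σ_max/σ_min = (13/2)/(1/22) = 143.0000
κ_2(A)·‖δb‖/‖b‖ = 0.1508
solve Ax = b  →  x = [-4.3542 17.2495 -12.9538]
2-norm of b is 3.7417; of x, 22.0070
δb = ε·‖b‖·d = [-0.0025 0.0019 0.0024]; solving A·Δx = δb gives ‖Δx‖ = 0.0868
dividing the unrounded norms, ‖Δx‖/‖x‖ = 0.0039
realised/bound (from unrounded values) ≈ 0.0262


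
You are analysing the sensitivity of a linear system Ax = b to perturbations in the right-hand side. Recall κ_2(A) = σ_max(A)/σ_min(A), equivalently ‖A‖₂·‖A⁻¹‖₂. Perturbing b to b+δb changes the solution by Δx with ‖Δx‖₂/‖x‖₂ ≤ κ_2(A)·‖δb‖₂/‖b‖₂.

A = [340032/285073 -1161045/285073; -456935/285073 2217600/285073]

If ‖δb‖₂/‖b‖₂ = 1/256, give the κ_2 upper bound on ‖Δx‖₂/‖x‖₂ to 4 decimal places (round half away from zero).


0.1150

AᵀA = [1122530641/281199361 -4872288960/281199361; -4872288960/281199361 21680883225/281199361]; tr = 13565386/167281, det = 1265625/167281
λ_max, λ_min = (13565386/167281 ± √183172837266496/27982932961)/2 = 81, 15625/167281
κ_2(A) = √(λ_max/λ_min) = √(81 / (15625/167281)) = 29.4480
κ_2(A)·‖δb‖/‖b‖ = 0.1150


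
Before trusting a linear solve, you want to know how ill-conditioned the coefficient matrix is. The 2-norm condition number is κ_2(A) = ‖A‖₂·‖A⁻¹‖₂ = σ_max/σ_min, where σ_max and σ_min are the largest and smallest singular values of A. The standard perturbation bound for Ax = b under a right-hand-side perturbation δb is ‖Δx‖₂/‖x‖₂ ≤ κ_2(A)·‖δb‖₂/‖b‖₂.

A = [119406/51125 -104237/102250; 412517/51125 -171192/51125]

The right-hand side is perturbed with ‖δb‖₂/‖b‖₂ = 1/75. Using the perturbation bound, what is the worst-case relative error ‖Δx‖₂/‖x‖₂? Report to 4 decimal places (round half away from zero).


AᵀA = [295084909/4182025 -24589719/836405; -24589719/836405 204947449/16728100]; tr = 277057417/3345620, det = 68574961/418202500
char-poly roots: 8281/100 and 8281/4182025
so κ_2 = √((8281/100) / (8281/4182025)) = 204.5000
κ_2(A)·‖δb‖/‖b‖ = 2.7267

2.7267


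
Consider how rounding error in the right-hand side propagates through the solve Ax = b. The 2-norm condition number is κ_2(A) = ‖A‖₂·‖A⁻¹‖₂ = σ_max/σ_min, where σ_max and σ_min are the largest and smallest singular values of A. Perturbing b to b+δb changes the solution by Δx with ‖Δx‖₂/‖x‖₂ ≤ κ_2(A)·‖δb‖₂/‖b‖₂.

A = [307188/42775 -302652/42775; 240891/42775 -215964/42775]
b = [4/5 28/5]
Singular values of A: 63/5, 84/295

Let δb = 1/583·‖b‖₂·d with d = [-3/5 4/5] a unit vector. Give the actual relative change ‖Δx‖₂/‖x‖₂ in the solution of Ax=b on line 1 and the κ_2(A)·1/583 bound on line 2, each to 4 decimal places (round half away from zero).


0.0024
0.0759

largest singular value 63/5, smallest 84/295
condition number: (63/5) ÷ (84/295) = 44.2500
bound on ‖Δx‖/‖x‖: κ·ε = 44.2500·1/583 = 0.0759
solve Ax = b  →  x = [9.9179 9.9535]
‖b‖₂ = 5.6569 and ‖x‖₂ = 14.0512
Δx = A⁻¹·δb where δb = 1/583·5.6569·d; ‖Δx‖ = 0.0341
relative error = 0.0024
realised/bound (from unrounded values) ≈ 0.0320


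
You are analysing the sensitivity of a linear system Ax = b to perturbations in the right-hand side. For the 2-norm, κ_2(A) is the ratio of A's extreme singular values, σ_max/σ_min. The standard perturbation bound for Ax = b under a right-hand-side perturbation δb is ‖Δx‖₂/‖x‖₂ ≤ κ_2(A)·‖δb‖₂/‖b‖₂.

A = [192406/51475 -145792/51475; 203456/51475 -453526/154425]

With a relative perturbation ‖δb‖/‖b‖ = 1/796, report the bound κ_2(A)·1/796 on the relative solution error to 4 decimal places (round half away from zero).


0.2676

M = AᵀA = [93239492/3150625 -209781632/9451875; -209781632/9451875 472037572/28355625]. tr(M)=10489544/226845, det(M)=1336336/28355625
char-poly roots: 1156/25 and 1156/1134225
σ_max=√(1156/25)=(34/5), σ_min=√(1156/1134225)=(34/1065) → κ = 213.0000
perturbation bound = 213.0000·1/796 = 0.2676


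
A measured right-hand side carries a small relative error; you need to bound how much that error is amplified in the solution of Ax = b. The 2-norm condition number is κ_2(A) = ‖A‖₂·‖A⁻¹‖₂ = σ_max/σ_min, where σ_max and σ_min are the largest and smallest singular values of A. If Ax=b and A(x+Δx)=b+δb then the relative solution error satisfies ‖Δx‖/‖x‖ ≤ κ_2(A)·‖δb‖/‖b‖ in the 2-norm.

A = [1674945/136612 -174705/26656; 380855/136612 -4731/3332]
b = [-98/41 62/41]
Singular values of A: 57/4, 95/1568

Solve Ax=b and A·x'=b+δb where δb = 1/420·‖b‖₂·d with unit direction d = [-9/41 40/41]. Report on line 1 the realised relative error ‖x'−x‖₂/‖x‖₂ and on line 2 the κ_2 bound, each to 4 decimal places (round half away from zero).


largest singular value 57/4, smallest 95/1568
κ = σ_max/σ_min = (57/4)/(95/1568) = 235.2000
κ_2(A)·‖δb‖/‖b‖ = 0.5600
solve Ax = b  →  x = [15.4105 29.1930]
‖b‖₂ = 2.8284 and ‖x‖₂ = 33.0108
δb = ε·‖b‖·d = [-0.0015 0.0066]; solving A·Δx = δb gives ‖Δx‖ = 0.1112
realised ‖Δx‖/‖x‖ = 0.0034
realised/bound (from unrounded values) ≈ 0.0060

0.0034
0.5600


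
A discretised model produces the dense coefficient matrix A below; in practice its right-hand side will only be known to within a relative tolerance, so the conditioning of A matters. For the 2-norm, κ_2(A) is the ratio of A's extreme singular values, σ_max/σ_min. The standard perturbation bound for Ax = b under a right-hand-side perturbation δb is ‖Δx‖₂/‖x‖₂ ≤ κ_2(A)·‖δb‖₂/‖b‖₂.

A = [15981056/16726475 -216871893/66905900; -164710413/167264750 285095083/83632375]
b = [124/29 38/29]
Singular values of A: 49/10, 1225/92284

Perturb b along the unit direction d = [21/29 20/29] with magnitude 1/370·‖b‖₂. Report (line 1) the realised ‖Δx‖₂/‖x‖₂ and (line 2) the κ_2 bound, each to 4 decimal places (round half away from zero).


largest singular value 49/10, smallest 1225/92284
κ = σ_max/σ_min = (49/10)/(1225/92284) = 369.1360
perturbation bound = 369.1360·1/370 = 0.9977
solve Ax = b  →  x = [289.3964 83.9821]
‖b‖ = 4.4721, ‖x‖ = 301.3358
δb = ε·‖b‖·d = [0.0088 0.0083]; solving A·Δx = δb gives ‖Δx‖ = 0.9105
dividing the unrounded norms, ‖Δx‖/‖x‖ = 0.0030
so the bound overstates the realised error by a factor of ≈ 330.1656 (computed from the unrounded values)

0.0030
0.9977


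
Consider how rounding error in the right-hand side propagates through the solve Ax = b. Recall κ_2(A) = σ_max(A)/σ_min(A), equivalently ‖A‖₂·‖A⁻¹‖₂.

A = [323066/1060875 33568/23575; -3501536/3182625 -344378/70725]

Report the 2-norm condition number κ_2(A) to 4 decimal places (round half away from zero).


322.9200

M = AᵀA = [21120158596/16206563025 2085526528/360145845; 2085526528/360145845 205980004/8003241]. tr(M)=260695816/9641025, det(M)=2704/385641
char-poly roots: 676/25 and 100/385641
κ_2(A) = √(λ_max/λ_min) = √((676/25) / (100/385641)) = 322.9200


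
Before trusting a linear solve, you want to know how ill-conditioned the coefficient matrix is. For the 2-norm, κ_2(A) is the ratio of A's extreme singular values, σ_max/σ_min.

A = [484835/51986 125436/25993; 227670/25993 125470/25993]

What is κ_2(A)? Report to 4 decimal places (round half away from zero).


76.4500

M = AᵀA = [442399492825/2702544196 58973636430/675636049; 58973636430/675636049 31476910996/675636049]. tr(M)=1966460681/9351364, det(M)=17682025/2337841
eigenvalues of AᵀA: λ = (tr ± √(tr²−4·det))/2 = 841/4, 84100/2337841
σ_max=√(841/4)=(29/2), σ_min=√(84100/2337841)=(290/1529) → κ = 76.4500


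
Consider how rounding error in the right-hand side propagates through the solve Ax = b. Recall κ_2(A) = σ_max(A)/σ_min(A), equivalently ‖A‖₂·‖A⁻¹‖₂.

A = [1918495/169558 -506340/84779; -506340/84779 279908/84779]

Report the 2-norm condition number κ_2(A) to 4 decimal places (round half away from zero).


124.6750

M = AᵀA = [276831991025/1691171492 -36907882110/422792873; -36907882110/422792873 19689922592/422792873]. tr(M)=20917157729/99480676, det(M)=70728100/24870169
λ_max, λ_min = (20917157729/99480676 ± √437414910192661307841/9896404897416976)/2 = 841/4, 336400/24870169
σ_max=√(841/4)=(29/2), σ_min=√(336400/24870169)=(580/4987) → κ = 124.6750


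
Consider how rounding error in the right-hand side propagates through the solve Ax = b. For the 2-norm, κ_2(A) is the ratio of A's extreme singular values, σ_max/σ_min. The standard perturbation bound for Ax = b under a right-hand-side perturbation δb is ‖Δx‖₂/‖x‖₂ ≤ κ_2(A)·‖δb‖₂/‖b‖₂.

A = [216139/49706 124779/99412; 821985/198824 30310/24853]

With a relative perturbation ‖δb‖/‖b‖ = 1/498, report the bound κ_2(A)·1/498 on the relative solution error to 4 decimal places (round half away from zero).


AᵀA = [1692171721/47004736 61693191/5875592; 61693191/5875592 35991601/11751184]; tr = 1836138125/47004736, det = 9765625/752075776
char-poly roots: 625/16 and 15625/47004736
κ = σ_max/σ_min = (25/4)/(125/6856) = 342.8000
perturbation bound = 342.8000·1/498 = 0.6884

0.6884


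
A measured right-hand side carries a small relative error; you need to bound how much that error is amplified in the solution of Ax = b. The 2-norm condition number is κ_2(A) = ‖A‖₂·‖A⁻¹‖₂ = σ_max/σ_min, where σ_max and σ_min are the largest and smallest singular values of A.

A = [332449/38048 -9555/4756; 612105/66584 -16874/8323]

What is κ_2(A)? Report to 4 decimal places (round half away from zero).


224.0000

AᵀA = [13567604089/84345856 -381580875/10543232; -381580875/10543232 10736401/1317904]; tr = 8479913/50176, det = 28561/50176
eigenvalues of AᵀA: λ = (tr ± √(tr²−4·det))/2 = 169, 169/50176
κ_2(A) = √(λ_max/λ_min) = √(169 / (169/50176)) = 224.0000


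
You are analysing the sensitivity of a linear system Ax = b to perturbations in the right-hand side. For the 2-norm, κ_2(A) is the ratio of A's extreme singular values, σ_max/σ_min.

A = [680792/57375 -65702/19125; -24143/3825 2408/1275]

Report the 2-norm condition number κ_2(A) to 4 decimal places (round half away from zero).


form AᵀA = [2057532001/11390625 -200034856/3796875; -200034856/3796875 19451236/1265625] with trace 3572149/18225 and determinant 9604/18225
solving λ² − 3572149/18225·λ + 9604/18225 = 0 gives λ = 196, 49/18225
so κ_2 = √(196 / (49/18225)) = 270.0000

270.0000


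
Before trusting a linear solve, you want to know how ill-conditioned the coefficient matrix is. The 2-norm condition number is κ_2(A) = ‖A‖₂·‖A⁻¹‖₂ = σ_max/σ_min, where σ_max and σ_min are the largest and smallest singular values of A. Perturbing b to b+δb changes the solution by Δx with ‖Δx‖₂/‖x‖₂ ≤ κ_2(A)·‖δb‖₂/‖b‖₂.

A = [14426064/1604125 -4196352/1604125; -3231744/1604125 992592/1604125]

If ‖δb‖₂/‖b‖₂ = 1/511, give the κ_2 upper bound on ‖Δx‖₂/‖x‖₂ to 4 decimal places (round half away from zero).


0.6125

AᵀA = [130015164672/1530765625 -37920669696/1530765625; -37920669696/1530765625 11061635328/1530765625]; tr = 45144576/489845, det = 5308416/61230625
eigenvalues of AᵀA: λ = (tr ± √(tr²−4·det))/2 = 2304/25, 2304/2449225
κ = σ_max/σ_min = (48/5)/(48/1565) = 313.0000
κ_2(A)·‖δb‖/‖b‖ = 0.6125


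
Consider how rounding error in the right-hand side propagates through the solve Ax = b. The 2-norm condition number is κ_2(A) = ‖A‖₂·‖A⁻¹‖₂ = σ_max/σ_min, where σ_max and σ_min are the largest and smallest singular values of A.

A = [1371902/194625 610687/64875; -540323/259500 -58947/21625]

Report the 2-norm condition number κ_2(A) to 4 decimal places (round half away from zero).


AᵀA = [52386211297/969699600 5820583433/80808300; 5820583433/80808300 646738162/6734025]; tr = 5820660265/38787984, det = 5764801/38787984
eigenvalues of AᵀA: λ = (tr ± √(tr²−4·det))/2 = 2401/16, 2401/2424249
so κ_2 = √((2401/16) / (2401/2424249)) = 389.2500

389.2500


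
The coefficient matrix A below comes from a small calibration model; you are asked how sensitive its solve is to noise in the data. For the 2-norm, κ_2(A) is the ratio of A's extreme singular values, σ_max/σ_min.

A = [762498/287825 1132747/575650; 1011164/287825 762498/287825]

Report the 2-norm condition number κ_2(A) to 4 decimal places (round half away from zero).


AᵀA = [64154233396/3313729225 48114767547/3313729225; 48114767547/3313729225 144349142641/13254916900]; tr = 16038643049/530196676, det = 1464100/132549169
eigenvalues of AᵀA: λ = (tr ± √(tr²−4·det))/2 = 121/4, 48400/132549169
κ = σ_max/σ_min = (11/2)/(220/11513) = 287.8250

287.8250


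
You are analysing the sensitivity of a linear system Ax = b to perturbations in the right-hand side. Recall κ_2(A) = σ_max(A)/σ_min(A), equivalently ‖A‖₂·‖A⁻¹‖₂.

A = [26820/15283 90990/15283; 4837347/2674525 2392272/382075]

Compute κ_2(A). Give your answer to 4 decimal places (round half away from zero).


368.9000

form AᵀA = [54017679249/8505450625 26455159224/1215064375; 26455159224/1215064375 12957732324/173580625] with trace 1102314501/13608721 and determinant 656100/13608721
λ_max, λ_min = (1102314501/13608721 ± √1215061544387486601/185197287255841)/2 = 81, 8100/13608721
κ = σ_max/σ_min = 9/(90/3689) = 368.9000


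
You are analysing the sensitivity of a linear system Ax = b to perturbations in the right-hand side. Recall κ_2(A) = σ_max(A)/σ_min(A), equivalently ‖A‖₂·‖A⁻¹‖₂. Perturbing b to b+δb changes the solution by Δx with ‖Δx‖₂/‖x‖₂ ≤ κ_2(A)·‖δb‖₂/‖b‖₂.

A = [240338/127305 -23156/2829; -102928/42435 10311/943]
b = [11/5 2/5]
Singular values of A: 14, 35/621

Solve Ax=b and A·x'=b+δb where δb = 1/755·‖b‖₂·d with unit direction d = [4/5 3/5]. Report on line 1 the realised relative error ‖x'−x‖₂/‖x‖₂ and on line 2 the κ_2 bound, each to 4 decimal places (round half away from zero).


0.0015
0.3290

from the listed singular values, σ₁ = 14, σ_n = 35/621
κ = σ_max/σ_min = 14/(35/621) = 248.4000
bound on ‖Δx‖/‖x‖: κ·ε = 248.4000·1/755 = 0.3290
solve Ax = b  →  x = [34.6359 7.7199]
‖b‖ = 2.2361, ‖x‖ = 35.4858
Δx = A⁻¹·δb where δb = 1/755·2.2361·d; ‖Δx‖ = 0.0525
realised ‖Δx‖/‖x‖ = 0.0015
so the bound overstates the realised error by a factor of ≈ 222.1762 (computed from the unrounded values)


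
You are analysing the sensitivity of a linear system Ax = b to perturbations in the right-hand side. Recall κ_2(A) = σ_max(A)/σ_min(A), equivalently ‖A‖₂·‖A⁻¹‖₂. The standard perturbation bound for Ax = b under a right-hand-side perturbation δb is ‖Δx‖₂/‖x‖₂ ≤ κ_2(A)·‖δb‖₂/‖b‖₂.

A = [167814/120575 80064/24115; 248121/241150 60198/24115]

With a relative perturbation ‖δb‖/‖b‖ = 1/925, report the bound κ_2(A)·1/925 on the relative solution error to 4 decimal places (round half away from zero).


0.3760

AᵀA = [6968407401/2326132900 836162163/116306645; 836162163/116306645 401361732/23261329]; tr = 278725329/13764100, det = 11664/3441025
eigenvalues of AᵀA: λ = (tr ± √(tr²−4·det))/2 = 81/4, 576/3441025
so κ_2 = √((81/4) / (576/3441025)) = 347.8125
perturbation bound = 347.8125·1/925 = 0.3760


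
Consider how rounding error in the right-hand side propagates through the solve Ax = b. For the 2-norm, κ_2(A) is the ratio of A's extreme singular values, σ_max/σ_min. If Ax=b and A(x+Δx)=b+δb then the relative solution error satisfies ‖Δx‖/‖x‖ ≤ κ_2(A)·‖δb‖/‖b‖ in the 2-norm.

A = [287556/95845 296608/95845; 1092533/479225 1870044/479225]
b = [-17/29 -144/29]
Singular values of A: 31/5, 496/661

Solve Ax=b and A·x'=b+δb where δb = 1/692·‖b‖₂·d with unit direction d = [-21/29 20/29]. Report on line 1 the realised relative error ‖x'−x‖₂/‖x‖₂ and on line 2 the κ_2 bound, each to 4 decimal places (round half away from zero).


σ_max = 31/5, σ_min = 496/661
κ = σ_max/σ_min = (31/5)/(496/661) = 8.2625
worst-case relative error ≤ 8.2625 × 1/692 = 0.0119
solve Ax = b  →  x = [2.8113 -2.9149]
2-norm of b is 5.0000; of x, 4.0497
δb = ε·‖b‖·d = [-0.0052 0.0050]; solving A·Δx = δb gives ‖Δx‖ = 0.0096
realised ‖Δx‖/‖x‖ = 0.0024
realised/bound (from unrounded values) ≈ 0.1991

0.0024
0.0119


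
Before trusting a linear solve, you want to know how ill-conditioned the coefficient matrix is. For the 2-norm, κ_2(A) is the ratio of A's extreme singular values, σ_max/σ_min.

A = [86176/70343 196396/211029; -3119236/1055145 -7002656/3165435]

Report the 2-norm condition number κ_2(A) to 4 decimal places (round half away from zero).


M = AᵀA = [67458883984/6587757225 151780926464/19763271675; 151780926464/19763271675 341513334544/59289815025]. tr(M)=37945731616/2371592601, det(M)=4000000/2371592601
λ_max, λ_min = (37945731616/2371592601 ± √1439840602391885971456/5624451465117945201)/2 = 16, 250000/2371592601
so κ_2 = √(16 / (250000/2371592601)) = 389.5920

389.5920


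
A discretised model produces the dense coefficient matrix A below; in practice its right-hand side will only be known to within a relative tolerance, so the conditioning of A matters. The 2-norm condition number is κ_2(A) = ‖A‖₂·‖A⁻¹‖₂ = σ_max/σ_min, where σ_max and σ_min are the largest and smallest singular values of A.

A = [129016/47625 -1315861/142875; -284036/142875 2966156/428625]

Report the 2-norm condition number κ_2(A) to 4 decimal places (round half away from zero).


329.1840

form AᵀA = [9219304144/816530625 -94815967624/2449591875; -94815967624/2449591875 975259718329/7348775625] with trace 1693173529/11758041 and determinant 250000/1306449
λ_max, λ_min = (1693173529/11758041 ± √2866730776937313841/138251528157681)/2 = 144, 15625/11758041
so κ_2 = √(144 / (15625/11758041)) = 329.1840


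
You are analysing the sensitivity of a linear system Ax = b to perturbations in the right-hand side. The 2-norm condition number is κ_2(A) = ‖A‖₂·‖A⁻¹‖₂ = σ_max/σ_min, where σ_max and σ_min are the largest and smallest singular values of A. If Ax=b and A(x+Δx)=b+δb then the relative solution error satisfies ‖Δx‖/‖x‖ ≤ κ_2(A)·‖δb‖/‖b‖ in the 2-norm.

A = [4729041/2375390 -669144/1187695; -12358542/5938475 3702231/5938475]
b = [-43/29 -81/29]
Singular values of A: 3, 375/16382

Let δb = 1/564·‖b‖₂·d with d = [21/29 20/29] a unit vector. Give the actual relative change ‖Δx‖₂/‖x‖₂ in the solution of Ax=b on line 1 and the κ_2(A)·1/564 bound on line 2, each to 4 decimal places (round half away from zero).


0.0019
0.2324

σ_max = 3, σ_min = 375/16382
κ = σ_max/σ_min = 3/(375/16382) = 131.0560
perturbation bound = 131.0560·1/564 = 0.2324
solve Ax = b  →  x = [-36.3757 -125.9071]
2-norm of b is 3.1623; of x, 131.0564
Δx = A⁻¹·δb where δb = 1/564·3.1623·d; ‖Δx‖ = 0.2449
relative error = 0.0019
so the bound overstates the realised error by a factor of ≈ 124.3310 (computed from the unrounded values)


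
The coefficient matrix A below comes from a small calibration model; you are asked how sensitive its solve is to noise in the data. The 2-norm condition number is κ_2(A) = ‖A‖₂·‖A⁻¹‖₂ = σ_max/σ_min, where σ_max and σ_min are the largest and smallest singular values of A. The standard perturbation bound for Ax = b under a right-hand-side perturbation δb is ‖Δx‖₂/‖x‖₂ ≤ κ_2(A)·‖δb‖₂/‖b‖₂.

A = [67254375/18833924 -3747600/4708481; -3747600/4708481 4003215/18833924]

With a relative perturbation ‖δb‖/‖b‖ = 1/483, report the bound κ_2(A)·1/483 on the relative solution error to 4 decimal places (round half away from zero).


0.2320

form AᵀA = [2824427750625/211015284496 -39715191000/13188455281; -39715191000/13188455281 143211078225/211015284496] with trace 882700425/62764808 and determinant 31640625/2008473856
solving λ² − 882700425/62764808·λ + 31640625/2008473856 = 0 gives λ = 225/16, 140625/125529616
κ_2(A) = √(λ_max/λ_min) = √((225/16) / (140625/125529616)) = 112.0400
perturbation bound = 112.0400·1/483 = 0.2320


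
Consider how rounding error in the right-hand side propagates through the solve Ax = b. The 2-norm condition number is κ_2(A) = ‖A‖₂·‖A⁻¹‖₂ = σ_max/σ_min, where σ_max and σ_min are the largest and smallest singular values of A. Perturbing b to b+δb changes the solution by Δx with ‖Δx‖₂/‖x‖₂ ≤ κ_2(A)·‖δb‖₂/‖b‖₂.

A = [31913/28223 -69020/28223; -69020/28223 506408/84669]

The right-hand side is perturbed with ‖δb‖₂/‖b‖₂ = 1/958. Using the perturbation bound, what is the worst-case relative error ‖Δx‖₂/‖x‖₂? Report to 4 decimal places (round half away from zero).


0.0654

AᵀA = [34214201/4713241 -245918260/14139723; -245918260/14139723 1771141456/42419169]; tr = 12302185/251001, det = 153664/251001
eigenvalues of AᵀA: λ = (tr ± √(tr²−4·det))/2 = 49, 3136/251001
σ_max=√49=7, σ_min=√(3136/251001)=(56/501) → κ = 62.6250
bound on ‖Δx‖/‖x‖: κ·ε = 62.6250·1/958 = 0.0654
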